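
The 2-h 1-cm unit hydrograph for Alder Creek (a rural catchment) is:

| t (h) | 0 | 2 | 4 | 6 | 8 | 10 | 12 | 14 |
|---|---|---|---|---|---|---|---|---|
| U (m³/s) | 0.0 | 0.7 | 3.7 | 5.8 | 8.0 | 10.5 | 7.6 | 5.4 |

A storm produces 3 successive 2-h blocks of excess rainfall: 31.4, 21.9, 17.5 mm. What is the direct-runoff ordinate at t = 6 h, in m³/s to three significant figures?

Q ≈ 27.5 m³/s

By discrete convolution, Q_j = Σ (P_i / 10 mm) · U_{j−i}.
At t = 6 h (j=3): Q = (31.4/10)·5.8 + (21.9/10)·3.7 + (17.5/10)·0.7 = 27.5 m³/s.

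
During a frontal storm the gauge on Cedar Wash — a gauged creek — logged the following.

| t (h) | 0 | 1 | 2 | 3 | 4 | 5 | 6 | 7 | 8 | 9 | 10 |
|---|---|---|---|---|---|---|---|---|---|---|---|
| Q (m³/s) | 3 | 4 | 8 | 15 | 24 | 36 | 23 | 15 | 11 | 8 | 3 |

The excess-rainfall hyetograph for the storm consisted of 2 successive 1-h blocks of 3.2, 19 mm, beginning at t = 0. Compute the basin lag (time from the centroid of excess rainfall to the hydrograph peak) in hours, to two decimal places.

Centroid of excess rainfall: t_c = Σ P_i·t̄_i / ΣP_i = 1.3559 h (block centres at 0.5, 1.5 h).
Hydrograph peak occurs at t = 5 h, so basin lag t_L = 5 − 1.3559 = 3.64 h.

t_L ≈ 3.64 h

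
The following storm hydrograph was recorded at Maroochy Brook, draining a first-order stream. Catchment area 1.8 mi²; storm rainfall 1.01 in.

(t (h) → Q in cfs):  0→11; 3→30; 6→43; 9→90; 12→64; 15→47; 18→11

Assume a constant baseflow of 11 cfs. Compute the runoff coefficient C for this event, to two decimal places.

C ≈ 0.56

ΣQ_DR = 219.0 cfs; V = ΣQ_DR·Δt = 2.365 × 10^6 ft³.
Runoff depth d = V / A = 0.5656 in.
C = d / P = 0.5656 / 1.01 = 0.56.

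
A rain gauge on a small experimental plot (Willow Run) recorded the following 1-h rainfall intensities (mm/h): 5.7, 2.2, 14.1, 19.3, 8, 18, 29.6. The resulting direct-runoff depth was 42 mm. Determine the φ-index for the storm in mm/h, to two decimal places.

φ ≈ 9.75 mm/h

Only the 4 blocks with intensity above φ contribute runoff: 14.1, 19.3, 18, 29.6 mm/h.
Σ(I−φ)·Δt = d  ⇒  (14.1+19.3+18+29.6 − 4φ)·1 = 42
φ = (81.00 − 42/1) / 4 = 9.75 mm/h.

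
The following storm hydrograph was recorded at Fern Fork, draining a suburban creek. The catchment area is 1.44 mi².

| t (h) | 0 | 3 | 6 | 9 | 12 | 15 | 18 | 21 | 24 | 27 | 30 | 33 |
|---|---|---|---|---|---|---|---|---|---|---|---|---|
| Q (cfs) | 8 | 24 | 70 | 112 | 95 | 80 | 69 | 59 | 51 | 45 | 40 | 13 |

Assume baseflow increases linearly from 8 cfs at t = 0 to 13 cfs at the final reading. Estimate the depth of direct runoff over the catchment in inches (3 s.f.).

d ≈ 1.74 in

Direct runoff: 0.00, 15.55, 61.09, 102.64, 85.18, 69.73, 58.27, 47.82, 39.36, 32.91, 27.45, 0.00 cfs; ΣQ_DR = 540.0 cfs.
V = ΣQ_DR · Δt = 540.0 × 10800 s = 5.832 × 10^6 ft³.
Over A = 1.44 mi², depth = V / A = 1.74 in.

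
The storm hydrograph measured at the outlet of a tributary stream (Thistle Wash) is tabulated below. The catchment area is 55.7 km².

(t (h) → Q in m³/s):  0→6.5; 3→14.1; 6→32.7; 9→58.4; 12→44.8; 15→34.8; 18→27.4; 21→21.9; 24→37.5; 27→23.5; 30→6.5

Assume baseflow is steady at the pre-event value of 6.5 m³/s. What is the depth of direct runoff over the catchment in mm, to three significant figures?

d ≈ 45.9 mm

Direct runoff: 0.0, 7.6, 26.2, 51.9, 38.3, 28.3, 20.9, 15.4, 31.0, 17.0, 0.0 m³/s; ΣQ_DR = 236.6 m³/s.
V = ΣQ_DR · Δt = 236.6 × 10800 s = 2.555 × 10^6 m³.
Over A = 55.7 km², depth = V / A = 45.9 mm.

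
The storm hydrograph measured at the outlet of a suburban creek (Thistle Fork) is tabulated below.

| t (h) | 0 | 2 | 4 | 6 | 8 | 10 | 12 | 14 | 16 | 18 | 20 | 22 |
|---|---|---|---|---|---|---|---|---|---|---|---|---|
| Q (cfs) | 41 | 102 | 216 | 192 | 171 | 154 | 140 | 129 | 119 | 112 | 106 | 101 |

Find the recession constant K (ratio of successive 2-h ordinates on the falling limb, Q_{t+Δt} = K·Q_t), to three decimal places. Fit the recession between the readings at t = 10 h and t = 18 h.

K ≈ 0.923

Using the recession-limb readings at t = 10 h and t = 18 h: Q falls from 154 to 112 cfs over 4 intervals.
K = (Q₂/Q₁)^(1/4) = (112/154)^(1/4) = 0.923.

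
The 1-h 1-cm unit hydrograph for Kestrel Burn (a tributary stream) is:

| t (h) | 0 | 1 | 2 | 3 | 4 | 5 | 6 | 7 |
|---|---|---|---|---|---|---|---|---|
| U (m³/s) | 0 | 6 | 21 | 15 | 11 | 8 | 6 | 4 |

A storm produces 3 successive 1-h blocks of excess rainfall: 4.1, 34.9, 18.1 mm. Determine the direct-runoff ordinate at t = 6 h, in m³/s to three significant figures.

By discrete convolution, Q_j = Σ (P_i / 10 mm) · U_{j−i}.
At t = 6 h (j=6): Q = (4.1/10)·6 + (34.9/10)·8 + (18.1/10)·11 = 50.3 m³/s.

Q ≈ 50.3 m³/s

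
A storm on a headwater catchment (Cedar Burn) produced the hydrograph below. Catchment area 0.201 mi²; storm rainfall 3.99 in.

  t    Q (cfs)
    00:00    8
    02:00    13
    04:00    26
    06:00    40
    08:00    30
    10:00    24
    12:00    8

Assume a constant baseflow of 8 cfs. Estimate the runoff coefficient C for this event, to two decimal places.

ΣQ_DR = 93.00 cfs; V = ΣQ_DR·Δt = 6.696 × 10^5 ft³.
Runoff depth d = V / A = 1.434 in.
C = d / P = 1.434 / 3.99 = 0.36.

C ≈ 0.36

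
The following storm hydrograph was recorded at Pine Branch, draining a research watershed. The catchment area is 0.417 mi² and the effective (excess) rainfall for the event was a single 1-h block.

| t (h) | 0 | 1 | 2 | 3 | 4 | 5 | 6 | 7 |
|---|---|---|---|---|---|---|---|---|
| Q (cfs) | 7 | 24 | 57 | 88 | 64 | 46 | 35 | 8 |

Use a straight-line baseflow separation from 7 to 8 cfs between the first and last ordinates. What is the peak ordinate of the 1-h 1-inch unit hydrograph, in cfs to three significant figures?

Direct runoff: 0.00, 16.86, 49.71, 80.57, 56.43, 38.29, 27.14, 0.00 cfs; ΣQ_DR = 269.0 cfs, peak = 80.57 cfs.
Runoff depth d = ΣQ_DR·Δt / A = 269.0 × 3600 / (0.417 mi²) = 0.9996 in.
The 1-inch UH is the DRH scaled by (1 in)/d, so U_p = 80.57 × 1/0.9996 = 80.6 cfs.

U_p ≈ 80.6 cfs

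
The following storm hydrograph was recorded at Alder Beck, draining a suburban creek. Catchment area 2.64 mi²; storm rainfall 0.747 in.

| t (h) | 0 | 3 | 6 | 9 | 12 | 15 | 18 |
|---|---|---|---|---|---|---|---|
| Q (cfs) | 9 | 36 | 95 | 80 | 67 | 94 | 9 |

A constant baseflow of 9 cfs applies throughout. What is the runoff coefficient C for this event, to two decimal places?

C ≈ 0.77

ΣQ_DR = 327.0 cfs; V = ΣQ_DR·Δt = 3.532 × 10^6 ft³.
Runoff depth d = V / A = 0.5758 in.
C = d / P = 0.5758 / 0.747 = 0.77.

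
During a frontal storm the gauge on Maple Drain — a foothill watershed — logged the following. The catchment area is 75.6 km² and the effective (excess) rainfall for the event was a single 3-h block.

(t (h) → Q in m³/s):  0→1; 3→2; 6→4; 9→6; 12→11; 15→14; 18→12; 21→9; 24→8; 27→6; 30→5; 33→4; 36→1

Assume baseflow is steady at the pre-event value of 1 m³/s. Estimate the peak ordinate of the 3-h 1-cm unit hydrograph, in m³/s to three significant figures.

U_p ≈ 13.0 m³/s

Direct runoff: 0.0, 1.0, 3.0, 5.0, 10.0, 13.0, 11.0, 8.0, 7.0, 5.0, 4.0, 3.0, 0.0 m³/s; ΣQ_DR = 70.00 m³/s, peak = 13.0 m³/s.
Runoff depth d = ΣQ_DR·Δt / A = 70.00 × 10800 / (75.6 km²) = 10.00 mm.
The 1-cm UH is the DRH scaled by (10 mm)/d, so U_p = 13.0 × 10/10.00 = 13.0 m³/s.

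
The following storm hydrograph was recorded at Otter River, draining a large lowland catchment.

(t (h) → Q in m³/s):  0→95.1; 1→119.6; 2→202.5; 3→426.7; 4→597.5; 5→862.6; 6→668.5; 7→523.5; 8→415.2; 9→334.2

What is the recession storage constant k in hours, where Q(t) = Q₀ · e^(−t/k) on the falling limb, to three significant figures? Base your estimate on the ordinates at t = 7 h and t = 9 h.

k ≈ 4.46 h

On the falling limb, Q drops from 523.5 to 334.2 m³/s between t = 7 h and t = 9 h (Δt = 2 h).
k = −Δt / ln(Q₂/Q₁) = −2 / ln(334.2/523.5) = 4.46 h.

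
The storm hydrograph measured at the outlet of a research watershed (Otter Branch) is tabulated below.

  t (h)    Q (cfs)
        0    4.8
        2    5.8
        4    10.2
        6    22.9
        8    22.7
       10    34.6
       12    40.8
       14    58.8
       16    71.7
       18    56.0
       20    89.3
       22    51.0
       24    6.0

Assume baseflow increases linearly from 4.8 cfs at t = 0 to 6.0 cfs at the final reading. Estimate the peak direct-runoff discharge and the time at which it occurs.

Subtracting baseflow gives direct-runoff ordinates: 0.00, 0.90, 5.20, 17.80, 17.50, 29.30, 35.40, 53.30, 66.10, 50.30, 83.50, 45.10, 0.00 cfs.
The maximum is 83.50 cfs, occurring at the reading for t = 20 h.

Q_p = 83.50 cfs at t = 20 h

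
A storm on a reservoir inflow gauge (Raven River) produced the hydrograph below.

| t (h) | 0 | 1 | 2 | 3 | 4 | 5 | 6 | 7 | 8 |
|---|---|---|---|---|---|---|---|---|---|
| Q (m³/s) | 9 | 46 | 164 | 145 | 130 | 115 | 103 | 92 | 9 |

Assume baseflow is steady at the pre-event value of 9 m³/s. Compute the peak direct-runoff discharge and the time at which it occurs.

Subtracting baseflow gives direct-runoff ordinates: 0.0, 37.0, 155.0, 136.0, 121.0, 106.0, 94.0, 83.0, 0.0 m³/s.
The maximum is 155.0 m³/s, occurring at the reading for t = 2 h.

Q_p = 155.0 m³/s at t = 2 h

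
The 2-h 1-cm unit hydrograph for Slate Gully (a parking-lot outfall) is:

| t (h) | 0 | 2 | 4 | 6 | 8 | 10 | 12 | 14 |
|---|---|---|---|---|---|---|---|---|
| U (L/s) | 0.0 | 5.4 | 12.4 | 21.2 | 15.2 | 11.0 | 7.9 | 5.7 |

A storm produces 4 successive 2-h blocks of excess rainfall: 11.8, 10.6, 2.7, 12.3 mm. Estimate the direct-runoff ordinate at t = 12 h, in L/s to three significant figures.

By discrete convolution, Q_j = Σ (P_i / 10 mm) · U_{j−i}.
At t = 12 h (j=6): Q = (11.8/10)·7.9 + (10.6/10)·11.0 + (2.7/10)·15.2 + (12.3/10)·21.2 = 51.2 L/s.

Q ≈ 51.2 L/s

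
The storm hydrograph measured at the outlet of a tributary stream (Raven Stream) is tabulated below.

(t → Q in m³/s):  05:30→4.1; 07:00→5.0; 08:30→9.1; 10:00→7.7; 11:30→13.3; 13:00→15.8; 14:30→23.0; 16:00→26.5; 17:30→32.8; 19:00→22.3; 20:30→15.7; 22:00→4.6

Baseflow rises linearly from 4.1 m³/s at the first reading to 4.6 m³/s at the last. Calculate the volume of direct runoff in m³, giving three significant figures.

Direct-runoff ordinates (Q − Q_b): 0.00, 0.85, 4.91, 3.46, 9.02, 11.47, 18.63, 22.08, 28.34, 17.79, 11.15, 0.00 m³/s.
ΣQ_DR = 127.7 m³/s.
With Δt = 1.5 h = 5400 s, V = ΣQ_DR · Δt = 127.7 × 5400 = 6.90 × 10^5 m³.

V ≈ 6.90 × 10^5 m³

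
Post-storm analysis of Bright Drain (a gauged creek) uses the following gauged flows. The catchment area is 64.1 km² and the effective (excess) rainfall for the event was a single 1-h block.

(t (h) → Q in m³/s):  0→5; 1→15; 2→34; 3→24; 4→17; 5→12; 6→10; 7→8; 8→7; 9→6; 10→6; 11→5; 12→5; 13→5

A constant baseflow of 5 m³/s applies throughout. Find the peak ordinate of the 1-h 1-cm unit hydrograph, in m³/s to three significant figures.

Direct runoff: 0.0, 10.0, 29.0, 19.0, 12.0, 7.0, 5.0, 3.0, 2.0, 1.0, 1.0, 0.0, 0.0, 0.0 m³/s; ΣQ_DR = 89.00 m³/s, peak = 29.0 m³/s.
Runoff depth d = ΣQ_DR·Δt / A = 89.00 × 3600 / (64.1 km²) = 4.998 mm.
The 1-cm UH is the DRH scaled by (10 mm)/d, so U_p = 29.0 × 10/4.998 = 58.0 m³/s.

U_p ≈ 58.0 m³/s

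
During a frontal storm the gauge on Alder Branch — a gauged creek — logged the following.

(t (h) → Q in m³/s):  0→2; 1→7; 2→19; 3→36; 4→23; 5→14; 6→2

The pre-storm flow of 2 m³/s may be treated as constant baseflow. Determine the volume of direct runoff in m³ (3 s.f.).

V ≈ 3.20 × 10^5 m³

Direct-runoff ordinates (Q − Q_b): 0.0, 5.0, 17.0, 34.0, 21.0, 12.0, 0.0 m³/s.
ΣQ_DR = 89.00 m³/s.
With Δt = 1 h = 3600 s, V = ΣQ_DR · Δt = 89.00 × 3600 = 3.20 × 10^5 m³.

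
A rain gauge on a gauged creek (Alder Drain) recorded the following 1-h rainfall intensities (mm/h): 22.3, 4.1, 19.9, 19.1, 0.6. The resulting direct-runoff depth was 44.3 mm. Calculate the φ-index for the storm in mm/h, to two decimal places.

φ ≈ 5.67 mm/h

Only the 3 blocks with intensity above φ contribute runoff: 22.3, 19.9, 19.1 mm/h.
Σ(I−φ)·Δt = d  ⇒  (22.3+19.9+19.1 − 3φ)·1 = 44.3
φ = (61.30 − 44.3/1) / 3 = 5.67 mm/h.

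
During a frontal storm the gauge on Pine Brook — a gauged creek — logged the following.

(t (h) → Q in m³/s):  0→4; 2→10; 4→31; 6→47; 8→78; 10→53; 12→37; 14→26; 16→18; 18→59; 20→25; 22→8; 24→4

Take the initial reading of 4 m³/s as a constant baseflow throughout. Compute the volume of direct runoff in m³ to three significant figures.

Direct-runoff ordinates (Q − Q_b): 0.0, 6.0, 27.0, 43.0, 74.0, 49.0, 33.0, 22.0, 14.0, 55.0, 21.0, 4.0, 0.0 m³/s.
ΣQ_DR = 348.0 m³/s.
With Δt = 2 h = 7200 s, V = ΣQ_DR · Δt = 348.0 × 7200 = 2.51 × 10^6 m³.

V ≈ 2.51 × 10^6 m³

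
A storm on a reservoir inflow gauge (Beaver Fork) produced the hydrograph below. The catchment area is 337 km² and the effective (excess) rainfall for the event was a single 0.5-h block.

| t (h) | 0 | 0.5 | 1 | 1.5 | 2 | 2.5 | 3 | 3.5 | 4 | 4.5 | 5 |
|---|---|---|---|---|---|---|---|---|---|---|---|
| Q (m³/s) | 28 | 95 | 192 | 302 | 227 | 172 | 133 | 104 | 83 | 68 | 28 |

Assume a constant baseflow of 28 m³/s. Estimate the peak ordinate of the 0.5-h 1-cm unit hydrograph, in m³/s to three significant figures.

Direct runoff: 0.0, 67.0, 164.0, 274.0, 199.0, 144.0, 105.0, 76.0, 55.0, 40.0, 0.0 m³/s; ΣQ_DR = 1124 m³/s, peak = 274.0 m³/s.
Runoff depth d = ΣQ_DR·Δt / A = 1124 × 1800 / (337 km²) = 6.004 mm.
The 1-cm UH is the DRH scaled by (10 mm)/d, so U_p = 274.0 × 10/6.004 = 456 m³/s.

U_p ≈ 456 m³/s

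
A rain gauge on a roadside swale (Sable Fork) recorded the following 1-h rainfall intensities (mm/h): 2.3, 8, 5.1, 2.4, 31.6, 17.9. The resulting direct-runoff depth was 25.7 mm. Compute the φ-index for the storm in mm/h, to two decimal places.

Only the 2 blocks with intensity above φ contribute runoff: 31.6, 17.9 mm/h.
Σ(I−φ)·Δt = d  ⇒  (31.6+17.9 − 2φ)·1 = 25.7
φ = (49.50 − 25.7/1) / 2 = 11.90 mm/h.

φ ≈ 11.90 mm/h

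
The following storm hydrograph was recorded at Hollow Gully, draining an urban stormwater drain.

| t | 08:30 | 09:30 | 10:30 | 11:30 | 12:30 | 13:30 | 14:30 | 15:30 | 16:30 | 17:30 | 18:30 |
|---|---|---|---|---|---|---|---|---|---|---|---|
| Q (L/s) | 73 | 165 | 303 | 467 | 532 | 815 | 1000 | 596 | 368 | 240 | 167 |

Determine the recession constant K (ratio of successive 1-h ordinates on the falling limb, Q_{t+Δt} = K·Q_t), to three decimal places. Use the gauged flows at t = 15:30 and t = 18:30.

Using the recession-limb readings at t = 15:30 and t = 18:30: Q falls from 596 to 167 L/s over 3 intervals.
K = (Q₂/Q₁)^(1/3) = (167/596)^(1/3) = 0.654.

K ≈ 0.654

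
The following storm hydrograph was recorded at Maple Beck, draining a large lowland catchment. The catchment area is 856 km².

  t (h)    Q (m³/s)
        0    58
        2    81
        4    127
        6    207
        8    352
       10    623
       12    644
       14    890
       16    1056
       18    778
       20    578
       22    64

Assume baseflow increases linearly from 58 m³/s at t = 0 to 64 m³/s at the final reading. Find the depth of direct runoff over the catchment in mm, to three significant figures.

Direct runoff: 0.00, 22.45, 67.91, 147.36, 291.82, 562.27, 582.73, 828.18, 993.64, 715.09, 514.55, 0.00 m³/s; ΣQ_DR = 4726 m³/s.
V = ΣQ_DR · Δt = 4726 × 7200 s = 3.403 × 10^7 m³.
Over A = 856 km², depth = V / A = 39.8 mm.

d ≈ 39.8 mm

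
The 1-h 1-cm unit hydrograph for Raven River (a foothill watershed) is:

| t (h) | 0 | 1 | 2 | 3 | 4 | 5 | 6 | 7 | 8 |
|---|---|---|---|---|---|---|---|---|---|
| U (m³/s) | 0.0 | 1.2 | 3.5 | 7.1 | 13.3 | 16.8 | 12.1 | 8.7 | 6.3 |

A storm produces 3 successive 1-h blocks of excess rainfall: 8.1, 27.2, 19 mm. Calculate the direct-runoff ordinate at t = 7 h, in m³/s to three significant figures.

By discrete convolution, Q_j = Σ (P_i / 10 mm) · U_{j−i}.
At t = 7 h (j=7): Q = (8.1/10)·8.7 + (27.2/10)·12.1 + (19/10)·16.8 = 71.9 m³/s.

Q ≈ 71.9 m³/s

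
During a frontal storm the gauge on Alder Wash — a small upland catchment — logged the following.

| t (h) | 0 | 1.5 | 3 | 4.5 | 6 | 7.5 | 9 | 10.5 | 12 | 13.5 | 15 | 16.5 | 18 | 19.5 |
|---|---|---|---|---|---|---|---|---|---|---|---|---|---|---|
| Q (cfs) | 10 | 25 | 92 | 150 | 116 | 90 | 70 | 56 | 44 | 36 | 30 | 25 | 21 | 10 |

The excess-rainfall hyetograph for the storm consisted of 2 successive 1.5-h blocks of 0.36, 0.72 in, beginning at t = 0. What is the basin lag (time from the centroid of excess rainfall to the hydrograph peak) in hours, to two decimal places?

t_L ≈ 2.75 h

Centroid of excess rainfall: t_c = Σ P_i·t̄_i / ΣP_i = 1.7500 h (block centres at 0.75, 2.25 h).
Hydrograph peak occurs at t = 4.5 h, so basin lag t_L = 4.5 − 1.7500 = 2.75 h.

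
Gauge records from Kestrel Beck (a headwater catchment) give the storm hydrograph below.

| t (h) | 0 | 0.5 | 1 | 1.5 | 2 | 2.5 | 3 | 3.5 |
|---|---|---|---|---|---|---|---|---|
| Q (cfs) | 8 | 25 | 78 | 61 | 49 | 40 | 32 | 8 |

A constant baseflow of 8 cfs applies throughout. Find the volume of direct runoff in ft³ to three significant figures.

Direct-runoff ordinates (Q − Q_b): 0.0, 17.0, 70.0, 53.0, 41.0, 32.0, 24.0, 0.0 cfs.
ΣQ_DR = 237.0 cfs.
With Δt = 0.5 h = 1800 s, V = ΣQ_DR · Δt = 237.0 × 1800 = 4.27 × 10^5 ft³.

V ≈ 4.27 × 10^5 ft³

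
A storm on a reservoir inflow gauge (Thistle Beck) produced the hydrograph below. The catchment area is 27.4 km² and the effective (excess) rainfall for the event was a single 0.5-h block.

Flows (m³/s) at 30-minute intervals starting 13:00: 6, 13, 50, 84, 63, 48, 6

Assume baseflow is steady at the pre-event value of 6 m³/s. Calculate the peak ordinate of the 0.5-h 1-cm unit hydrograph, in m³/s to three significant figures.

Direct runoff: 0.0, 7.0, 44.0, 78.0, 57.0, 42.0, 0.0 m³/s; ΣQ_DR = 228.0 m³/s, peak = 78.0 m³/s.
Runoff depth d = ΣQ_DR·Δt / A = 228.0 × 1800 / (27.4 km²) = 14.98 mm.
The 1-cm UH is the DRH scaled by (10 mm)/d, so U_p = 78.0 × 10/14.98 = 52.1 m³/s.

U_p ≈ 52.1 m³/s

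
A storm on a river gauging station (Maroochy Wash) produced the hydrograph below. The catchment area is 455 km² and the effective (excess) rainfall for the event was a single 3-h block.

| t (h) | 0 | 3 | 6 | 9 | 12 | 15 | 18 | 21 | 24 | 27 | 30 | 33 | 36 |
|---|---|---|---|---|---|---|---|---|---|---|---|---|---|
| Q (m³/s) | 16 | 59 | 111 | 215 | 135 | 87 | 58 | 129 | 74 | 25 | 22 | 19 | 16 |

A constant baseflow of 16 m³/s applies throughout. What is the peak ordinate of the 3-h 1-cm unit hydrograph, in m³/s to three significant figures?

U_p ≈ 111 m³/s

Direct runoff: 0.0, 43.0, 95.0, 199.0, 119.0, 71.0, 42.0, 113.0, 58.0, 9.0, 6.0, 3.0, 0.0 m³/s; ΣQ_DR = 758.0 m³/s, peak = 199.0 m³/s.
Runoff depth d = ΣQ_DR·Δt / A = 758.0 × 10800 / (455 km²) = 17.99 mm.
The 1-cm UH is the DRH scaled by (10 mm)/d, so U_p = 199.0 × 10/17.99 = 111 m³/s.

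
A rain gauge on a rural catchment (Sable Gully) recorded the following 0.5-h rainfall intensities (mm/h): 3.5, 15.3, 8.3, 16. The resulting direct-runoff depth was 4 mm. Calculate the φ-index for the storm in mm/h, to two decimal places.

Only the 2 blocks with intensity above φ contribute runoff: 15.3, 16 mm/h.
Σ(I−φ)·Δt = d  ⇒  (15.3+16 − 2φ)·0.5 = 4
φ = (31.30 − 4/0.5) / 2 = 11.65 mm/h.

φ ≈ 11.65 mm/h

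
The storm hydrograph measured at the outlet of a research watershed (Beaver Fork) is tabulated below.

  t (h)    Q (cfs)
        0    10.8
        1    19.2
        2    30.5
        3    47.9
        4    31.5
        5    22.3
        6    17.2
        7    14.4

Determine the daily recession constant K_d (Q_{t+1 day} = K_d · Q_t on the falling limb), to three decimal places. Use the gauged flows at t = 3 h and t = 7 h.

Between t = 3 h and t = 7 h the flow falls from 47.9 to 14.4 cfs over 4×1 h = 4 h.
Per-interval ratio K = (14.4/47.9)^(1/4) = 0.7405; K_d = K^(24/1) = 0.001.

K_d ≈ 0.001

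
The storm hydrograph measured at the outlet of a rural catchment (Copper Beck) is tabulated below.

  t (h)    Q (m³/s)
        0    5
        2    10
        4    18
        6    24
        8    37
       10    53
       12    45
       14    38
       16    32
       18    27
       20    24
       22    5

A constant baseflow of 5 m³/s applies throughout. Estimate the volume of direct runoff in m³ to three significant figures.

Direct-runoff ordinates (Q − Q_b): 0.0, 5.0, 13.0, 19.0, 32.0, 48.0, 40.0, 33.0, 27.0, 22.0, 19.0, 0.0 m³/s.
ΣQ_DR = 258.0 m³/s.
With Δt = 2 h = 7200 s, V = ΣQ_DR · Δt = 258.0 × 7200 = 1.86 × 10^6 m³.

V ≈ 1.86 × 10^6 m³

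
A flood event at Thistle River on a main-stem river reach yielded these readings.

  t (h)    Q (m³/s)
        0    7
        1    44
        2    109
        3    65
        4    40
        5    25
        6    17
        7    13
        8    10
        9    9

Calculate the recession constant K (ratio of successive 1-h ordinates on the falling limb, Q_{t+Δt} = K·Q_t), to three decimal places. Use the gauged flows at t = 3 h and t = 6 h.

Using the recession-limb readings at t = 3 h and t = 6 h: Q falls from 65 to 17 m³/s over 3 intervals.
K = (Q₂/Q₁)^(1/3) = (17/65)^(1/3) = 0.640.

K ≈ 0.640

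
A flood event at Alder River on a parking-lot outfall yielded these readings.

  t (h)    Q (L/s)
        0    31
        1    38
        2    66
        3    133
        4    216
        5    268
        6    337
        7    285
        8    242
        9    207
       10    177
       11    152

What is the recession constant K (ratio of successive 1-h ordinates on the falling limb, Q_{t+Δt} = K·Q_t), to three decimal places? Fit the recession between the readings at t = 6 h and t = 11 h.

K ≈ 0.853

Using the recession-limb readings at t = 6 h and t = 11 h: Q falls from 337 to 152 L/s over 5 intervals.
K = (Q₂/Q₁)^(1/5) = (152/337)^(1/5) = 0.853.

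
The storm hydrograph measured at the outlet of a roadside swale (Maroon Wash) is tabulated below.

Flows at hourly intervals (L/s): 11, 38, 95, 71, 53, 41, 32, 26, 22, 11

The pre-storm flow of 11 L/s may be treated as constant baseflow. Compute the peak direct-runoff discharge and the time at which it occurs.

Subtracting baseflow gives direct-runoff ordinates: 0.0, 27.0, 84.0, 60.0, 42.0, 30.0, 21.0, 15.0, 11.0, 0.0 L/s.
The maximum is 84.0 L/s, occurring at the reading for t = 2 h.

Q_p = 84.0 L/s at t = 2 h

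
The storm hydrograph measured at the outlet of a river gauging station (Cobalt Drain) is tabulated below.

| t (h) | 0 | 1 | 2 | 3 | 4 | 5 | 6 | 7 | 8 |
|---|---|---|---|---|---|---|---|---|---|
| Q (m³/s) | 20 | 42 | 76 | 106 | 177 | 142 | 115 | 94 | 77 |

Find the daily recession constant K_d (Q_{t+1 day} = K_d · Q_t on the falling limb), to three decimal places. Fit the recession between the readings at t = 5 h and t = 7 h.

K_d ≈ 0.007

Between t = 5 h and t = 7 h the flow falls from 142 to 94 m³/s over 2×1 h = 2 h.
Per-interval ratio K = (94/142)^(1/2) = 0.8136; K_d = K^(24/1) = 0.007.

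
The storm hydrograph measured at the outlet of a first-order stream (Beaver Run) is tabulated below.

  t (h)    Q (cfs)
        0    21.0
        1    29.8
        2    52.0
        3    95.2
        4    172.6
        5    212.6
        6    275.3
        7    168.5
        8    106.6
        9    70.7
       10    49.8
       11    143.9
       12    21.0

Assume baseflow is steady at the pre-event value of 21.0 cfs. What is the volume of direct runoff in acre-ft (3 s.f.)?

V ≈ 94.7 acre-ft

Direct-runoff ordinates (Q − Q_b): 0.0, 8.8, 31.0, 74.2, 151.6, 191.6, 254.3, 147.5, 85.6, 49.7, 28.8, 122.9, 0.0 cfs.
ΣQ_DR = 1146 cfs.
With Δt = 1 h = 3600 s, V = ΣQ_DR · Δt = 1146 × 3600 = 4.13 × 10^6 ft³ = 94.7 acre-ft.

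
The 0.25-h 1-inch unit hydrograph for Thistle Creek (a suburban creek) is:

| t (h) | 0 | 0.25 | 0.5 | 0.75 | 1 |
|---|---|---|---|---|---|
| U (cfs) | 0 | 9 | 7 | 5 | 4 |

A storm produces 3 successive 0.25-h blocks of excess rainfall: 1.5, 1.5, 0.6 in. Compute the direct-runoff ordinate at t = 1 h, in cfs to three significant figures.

Q ≈ 17.7 cfs

By discrete convolution, Q_j = Σ (P_i / 1 in) · U_{j−i}.
At t = 1 h (j=4): Q = (1.5/1)·4 + (1.5/1)·5 + (0.6/1)·7 = 17.7 cfs.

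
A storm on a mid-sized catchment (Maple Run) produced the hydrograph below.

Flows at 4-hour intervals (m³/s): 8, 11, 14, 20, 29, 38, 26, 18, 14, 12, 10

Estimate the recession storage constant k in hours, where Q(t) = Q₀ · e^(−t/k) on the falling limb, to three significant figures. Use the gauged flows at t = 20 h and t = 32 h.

k ≈ 12.0 h

On the falling limb, Q drops from 38 to 14 m³/s between t = 20 h and t = 32 h (Δt = 12 h).
k = −Δt / ln(Q₂/Q₁) = −12 / ln(14/38) = 12.0 h.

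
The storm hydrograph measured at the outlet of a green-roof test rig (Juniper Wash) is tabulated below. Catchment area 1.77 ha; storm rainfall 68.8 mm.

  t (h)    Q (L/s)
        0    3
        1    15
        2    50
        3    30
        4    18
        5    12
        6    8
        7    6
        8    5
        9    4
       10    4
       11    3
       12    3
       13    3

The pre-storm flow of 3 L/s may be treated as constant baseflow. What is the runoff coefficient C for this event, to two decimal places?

ΣQ_DR = 122.0 L/s; V = ΣQ_DR·Δt = 4.392 × 10^5 L.
Runoff depth d = V / A = 24.81 mm.
C = d / P = 24.81 / 68.8 = 0.36.

C ≈ 0.36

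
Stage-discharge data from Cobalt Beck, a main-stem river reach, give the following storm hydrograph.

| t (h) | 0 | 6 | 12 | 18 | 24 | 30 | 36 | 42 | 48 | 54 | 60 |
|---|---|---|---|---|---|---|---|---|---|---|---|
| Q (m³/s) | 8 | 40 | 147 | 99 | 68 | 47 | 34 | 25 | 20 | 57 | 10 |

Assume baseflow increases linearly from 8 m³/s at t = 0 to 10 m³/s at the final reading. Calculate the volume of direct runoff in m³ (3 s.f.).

Direct-runoff ordinates (Q − Q_b): 0.00, 31.80, 138.60, 90.40, 59.20, 38.00, 24.80, 15.60, 10.40, 47.20, 0.00 m³/s.
ΣQ_DR = 456.0 m³/s.
With Δt = 6 h = 21600 s, V = ΣQ_DR · Δt = 456.0 × 21600 = 9.85 × 10^6 m³.

V ≈ 9.85 × 10^6 m³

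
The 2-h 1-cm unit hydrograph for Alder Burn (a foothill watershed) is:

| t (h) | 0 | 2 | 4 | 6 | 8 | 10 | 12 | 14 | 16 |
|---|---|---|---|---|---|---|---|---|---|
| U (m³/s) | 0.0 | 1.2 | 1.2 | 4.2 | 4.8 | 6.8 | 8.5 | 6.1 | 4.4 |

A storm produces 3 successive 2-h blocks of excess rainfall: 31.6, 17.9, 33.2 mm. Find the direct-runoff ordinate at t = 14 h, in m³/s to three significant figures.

Q ≈ 57.1 m³/s

By discrete convolution, Q_j = Σ (P_i / 10 mm) · U_{j−i}.
At t = 14 h (j=7): Q = (31.6/10)·6.1 + (17.9/10)·8.5 + (33.2/10)·6.8 = 57.1 m³/s.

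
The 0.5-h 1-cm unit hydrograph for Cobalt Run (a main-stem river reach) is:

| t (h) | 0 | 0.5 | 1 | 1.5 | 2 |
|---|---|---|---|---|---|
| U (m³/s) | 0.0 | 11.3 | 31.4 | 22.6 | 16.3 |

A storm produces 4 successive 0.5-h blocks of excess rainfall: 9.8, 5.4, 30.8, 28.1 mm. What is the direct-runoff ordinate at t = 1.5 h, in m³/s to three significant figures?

By discrete convolution, Q_j = Σ (P_i / 10 mm) · U_{j−i}.
At t = 1.5 h (j=3): Q = (9.8/10)·22.6 + (5.4/10)·31.4 + (30.8/10)·11.3 + (28.1/10)·0.0 = 73.9 m³/s.

Q ≈ 73.9 m³/s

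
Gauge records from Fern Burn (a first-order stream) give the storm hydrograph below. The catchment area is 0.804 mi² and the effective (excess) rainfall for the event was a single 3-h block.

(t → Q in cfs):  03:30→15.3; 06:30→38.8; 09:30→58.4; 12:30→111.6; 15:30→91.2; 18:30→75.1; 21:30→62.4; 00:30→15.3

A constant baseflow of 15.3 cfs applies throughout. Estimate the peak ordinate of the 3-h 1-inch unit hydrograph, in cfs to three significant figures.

U_p ≈ 48.2 cfs

Direct runoff: 0.0, 23.5, 43.1, 96.3, 75.9, 59.8, 47.1, 0.0 cfs; ΣQ_DR = 345.7 cfs, peak = 96.3 cfs.
Runoff depth d = ΣQ_DR·Δt / A = 345.7 × 10800 / (0.804 mi²) = 1.999 in.
The 1-inch UH is the DRH scaled by (1 in)/d, so U_p = 96.3 × 1/1.999 = 48.2 cfs.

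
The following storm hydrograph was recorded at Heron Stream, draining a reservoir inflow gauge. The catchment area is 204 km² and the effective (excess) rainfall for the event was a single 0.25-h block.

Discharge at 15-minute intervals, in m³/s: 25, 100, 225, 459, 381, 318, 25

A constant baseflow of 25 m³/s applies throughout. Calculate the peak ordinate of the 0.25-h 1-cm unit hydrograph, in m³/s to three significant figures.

Direct runoff: 0.0, 75.0, 200.0, 434.0, 356.0, 293.0, 0.0 m³/s; ΣQ_DR = 1358 m³/s, peak = 434.0 m³/s.
Runoff depth d = ΣQ_DR·Δt / A = 1358 × 900 / (204 km²) = 5.991 mm.
The 1-cm UH is the DRH scaled by (10 mm)/d, so U_p = 434.0 × 10/5.991 = 724 m³/s.

U_p ≈ 724 m³/s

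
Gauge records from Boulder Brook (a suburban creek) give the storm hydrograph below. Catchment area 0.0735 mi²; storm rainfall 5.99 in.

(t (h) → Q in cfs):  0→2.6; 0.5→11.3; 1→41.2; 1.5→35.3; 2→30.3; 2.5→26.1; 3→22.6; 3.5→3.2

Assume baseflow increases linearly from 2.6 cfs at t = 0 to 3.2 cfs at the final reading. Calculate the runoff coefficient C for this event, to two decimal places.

ΣQ_DR = 149.4 cfs; V = ΣQ_DR·Δt = 2.689 × 10^5 ft³.
Runoff depth d = V / A = 1.575 in.
C = d / P = 1.575 / 5.99 = 0.26.

C ≈ 0.26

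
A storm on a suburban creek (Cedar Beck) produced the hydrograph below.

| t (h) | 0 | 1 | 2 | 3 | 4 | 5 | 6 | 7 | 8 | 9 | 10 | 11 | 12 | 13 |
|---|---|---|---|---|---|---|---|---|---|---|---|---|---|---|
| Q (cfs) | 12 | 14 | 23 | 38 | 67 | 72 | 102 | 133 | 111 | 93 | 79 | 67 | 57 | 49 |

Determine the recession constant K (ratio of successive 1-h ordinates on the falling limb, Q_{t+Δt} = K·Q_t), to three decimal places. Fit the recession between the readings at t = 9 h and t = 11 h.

K ≈ 0.849

Using the recession-limb readings at t = 9 h and t = 11 h: Q falls from 93 to 67 cfs over 2 intervals.
K = (Q₂/Q₁)^(1/2) = (67/93)^(1/2) = 0.849.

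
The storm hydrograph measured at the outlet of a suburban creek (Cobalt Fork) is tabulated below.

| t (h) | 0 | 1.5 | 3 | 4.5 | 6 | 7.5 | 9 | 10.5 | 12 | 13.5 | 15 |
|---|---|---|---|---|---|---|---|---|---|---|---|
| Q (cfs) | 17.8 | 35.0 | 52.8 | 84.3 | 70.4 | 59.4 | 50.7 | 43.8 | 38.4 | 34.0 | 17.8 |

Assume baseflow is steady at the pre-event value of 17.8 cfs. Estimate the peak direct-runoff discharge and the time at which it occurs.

Subtracting baseflow gives direct-runoff ordinates: 0.0, 17.2, 35.0, 66.5, 52.6, 41.6, 32.9, 26.0, 20.6, 16.2, 0.0 cfs.
The maximum is 66.5 cfs, occurring at the reading for t = 4.5 h.

Q_p = 66.5 cfs at t = 4.5 h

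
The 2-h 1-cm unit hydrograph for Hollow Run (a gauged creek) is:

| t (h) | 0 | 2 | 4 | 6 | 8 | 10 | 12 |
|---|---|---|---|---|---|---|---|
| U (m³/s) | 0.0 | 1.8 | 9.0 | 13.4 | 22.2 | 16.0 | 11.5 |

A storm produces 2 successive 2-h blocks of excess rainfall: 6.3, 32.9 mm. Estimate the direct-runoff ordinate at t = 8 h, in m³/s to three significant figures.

Q ≈ 58.1 m³/s

By discrete convolution, Q_j = Σ (P_i / 10 mm) · U_{j−i}.
At t = 8 h (j=4): Q = (6.3/10)·22.2 + (32.9/10)·13.4 = 58.1 m³/s.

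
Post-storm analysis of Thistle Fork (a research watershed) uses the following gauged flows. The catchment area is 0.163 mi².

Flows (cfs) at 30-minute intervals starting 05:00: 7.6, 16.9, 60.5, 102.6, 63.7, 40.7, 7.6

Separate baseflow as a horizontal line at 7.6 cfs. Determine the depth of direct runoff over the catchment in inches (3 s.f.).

Direct runoff: 0.0, 9.3, 52.9, 95.0, 56.1, 33.1, 0.0 cfs; ΣQ_DR = 246.4 cfs.
V = ΣQ_DR · Δt = 246.4 × 1800 s = 4.435 × 10^5 ft³.
Over A = 0.163 mi², depth = V / A = 1.17 in.

d ≈ 1.17 in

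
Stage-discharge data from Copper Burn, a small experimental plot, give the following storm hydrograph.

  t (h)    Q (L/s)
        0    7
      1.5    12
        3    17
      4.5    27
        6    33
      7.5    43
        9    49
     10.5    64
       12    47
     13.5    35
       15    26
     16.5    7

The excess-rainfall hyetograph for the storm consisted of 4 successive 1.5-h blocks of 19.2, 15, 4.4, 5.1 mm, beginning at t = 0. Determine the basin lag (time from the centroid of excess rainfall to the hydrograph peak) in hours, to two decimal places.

t_L ≈ 8.41 h

Centroid of excess rainfall: t_c = Σ P_i·t̄_i / ΣP_i = 2.0921 h (block centres at 0.75, 2.25, 3.75, 5.25 h).
Hydrograph peak occurs at t = 10.5 h, so basin lag t_L = 10.5 − 2.0921 = 8.41 h.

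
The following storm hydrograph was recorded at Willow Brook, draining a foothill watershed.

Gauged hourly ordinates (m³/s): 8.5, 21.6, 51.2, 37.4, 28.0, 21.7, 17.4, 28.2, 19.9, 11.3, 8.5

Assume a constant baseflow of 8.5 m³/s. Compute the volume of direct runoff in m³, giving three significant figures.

Direct-runoff ordinates (Q − Q_b): 0.0, 13.1, 42.7, 28.9, 19.5, 13.2, 8.9, 19.7, 11.4, 2.8, 0.0 m³/s.
ΣQ_DR = 160.2 m³/s.
With Δt = 1 h = 3600 s, V = ΣQ_DR · Δt = 160.2 × 3600 = 5.77 × 10^5 m³.

V ≈ 5.77 × 10^5 m³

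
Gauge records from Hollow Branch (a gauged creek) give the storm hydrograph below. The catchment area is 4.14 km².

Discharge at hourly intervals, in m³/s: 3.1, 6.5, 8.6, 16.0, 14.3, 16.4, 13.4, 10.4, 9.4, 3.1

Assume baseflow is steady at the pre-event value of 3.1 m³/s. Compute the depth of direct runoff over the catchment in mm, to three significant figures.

d ≈ 61.0 mm

Direct runoff: 0.0, 3.4, 5.5, 12.9, 11.2, 13.3, 10.3, 7.3, 6.3, 0.0 m³/s; ΣQ_DR = 70.20 m³/s.
V = ΣQ_DR · Δt = 70.20 × 3600 s = 2.527 × 10^5 m³.
Over A = 4.14 km², depth = V / A = 61.0 mm.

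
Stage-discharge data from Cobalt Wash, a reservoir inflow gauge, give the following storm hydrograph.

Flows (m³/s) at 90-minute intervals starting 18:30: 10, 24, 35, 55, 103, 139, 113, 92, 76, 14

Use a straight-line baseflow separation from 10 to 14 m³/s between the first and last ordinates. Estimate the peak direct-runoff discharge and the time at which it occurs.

Q_p = 126.78 m³/s at t = 02:00

Subtracting baseflow gives direct-runoff ordinates: 0.00, 13.56, 24.11, 43.67, 91.22, 126.78, 100.33, 78.89, 62.44, 0.00 m³/s.
The maximum is 126.78 m³/s, occurring at the reading for t = 02:00.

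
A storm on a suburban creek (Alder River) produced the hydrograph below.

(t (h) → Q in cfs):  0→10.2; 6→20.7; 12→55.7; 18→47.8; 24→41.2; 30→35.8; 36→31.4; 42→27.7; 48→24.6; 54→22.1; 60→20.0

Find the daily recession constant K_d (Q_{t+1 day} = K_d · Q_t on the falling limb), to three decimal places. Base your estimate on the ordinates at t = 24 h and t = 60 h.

K_d ≈ 0.618

Between t = 24 h and t = 60 h the flow falls from 41.2 to 20.0 cfs over 6×6 h = 36 h.
Per-interval ratio K = (20.0/41.2)^(1/6) = 0.8865; K_d = K^(24/6) = 0.618.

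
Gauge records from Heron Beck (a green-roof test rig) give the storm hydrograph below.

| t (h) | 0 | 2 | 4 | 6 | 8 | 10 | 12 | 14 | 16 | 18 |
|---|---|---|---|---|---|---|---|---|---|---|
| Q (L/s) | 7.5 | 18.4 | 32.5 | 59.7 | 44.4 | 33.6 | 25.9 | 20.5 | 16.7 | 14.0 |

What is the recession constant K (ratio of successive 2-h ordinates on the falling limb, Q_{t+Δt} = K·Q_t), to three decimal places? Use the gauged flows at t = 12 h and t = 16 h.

Using the recession-limb readings at t = 12 h and t = 16 h: Q falls from 25.9 to 16.7 L/s over 2 intervals.
K = (Q₂/Q₁)^(1/2) = (16.7/25.9)^(1/2) = 0.803.

K ≈ 0.803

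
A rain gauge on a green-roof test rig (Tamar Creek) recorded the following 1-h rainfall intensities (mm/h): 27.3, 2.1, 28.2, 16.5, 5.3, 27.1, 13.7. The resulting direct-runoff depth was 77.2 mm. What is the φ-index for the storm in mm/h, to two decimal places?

φ ≈ 7.12 mm/h

Only the 5 blocks with intensity above φ contribute runoff: 27.3, 28.2, 16.5, 27.1, 13.7 mm/h.
Σ(I−φ)·Δt = d  ⇒  (27.3+28.2+16.5+27.1+13.7 − 5φ)·1 = 77.2
φ = (112.8 − 77.2/1) / 5 = 7.12 mm/h.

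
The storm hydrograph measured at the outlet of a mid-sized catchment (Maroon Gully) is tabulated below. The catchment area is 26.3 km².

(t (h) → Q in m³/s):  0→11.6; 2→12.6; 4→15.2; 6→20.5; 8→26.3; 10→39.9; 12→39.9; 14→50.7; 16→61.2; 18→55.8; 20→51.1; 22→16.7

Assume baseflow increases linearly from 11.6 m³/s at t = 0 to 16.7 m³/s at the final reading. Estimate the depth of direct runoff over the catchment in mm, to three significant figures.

Direct runoff: 0.00, 0.54, 2.67, 7.51, 12.85, 25.98, 25.52, 35.85, 45.89, 40.03, 34.86, 0.00 m³/s; ΣQ_DR = 231.7 m³/s.
V = ΣQ_DR · Δt = 231.7 × 7200 s = 1.668 × 10^6 m³.
Over A = 26.3 km², depth = V / A = 63.4 mm.

d ≈ 63.4 mm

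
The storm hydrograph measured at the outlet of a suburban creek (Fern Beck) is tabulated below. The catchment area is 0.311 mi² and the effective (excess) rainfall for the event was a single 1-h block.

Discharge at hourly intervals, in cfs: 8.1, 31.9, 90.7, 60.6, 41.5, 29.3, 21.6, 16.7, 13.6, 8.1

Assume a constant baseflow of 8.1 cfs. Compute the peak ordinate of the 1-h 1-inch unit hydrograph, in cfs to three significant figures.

Direct runoff: 0.0, 23.8, 82.6, 52.5, 33.4, 21.2, 13.5, 8.6, 5.5, 0.0 cfs; ΣQ_DR = 241.1 cfs, peak = 82.6 cfs.
Runoff depth d = ΣQ_DR·Δt / A = 241.1 × 3600 / (0.311 mi²) = 1.201 in.
The 1-inch UH is the DRH scaled by (1 in)/d, so U_p = 82.6 × 1/1.201 = 68.8 cfs.

U_p ≈ 68.8 cfs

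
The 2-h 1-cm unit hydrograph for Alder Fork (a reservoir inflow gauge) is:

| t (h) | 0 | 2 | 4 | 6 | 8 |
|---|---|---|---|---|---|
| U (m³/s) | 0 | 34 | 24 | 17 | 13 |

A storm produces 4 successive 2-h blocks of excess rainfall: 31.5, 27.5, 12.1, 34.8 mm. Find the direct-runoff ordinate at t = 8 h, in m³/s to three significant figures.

By discrete convolution, Q_j = Σ (P_i / 10 mm) · U_{j−i}.
At t = 8 h (j=4): Q = (31.5/10)·13 + (27.5/10)·17 + (12.1/10)·24 + (34.8/10)·34 = 235 m³/s.

Q ≈ 235 m³/s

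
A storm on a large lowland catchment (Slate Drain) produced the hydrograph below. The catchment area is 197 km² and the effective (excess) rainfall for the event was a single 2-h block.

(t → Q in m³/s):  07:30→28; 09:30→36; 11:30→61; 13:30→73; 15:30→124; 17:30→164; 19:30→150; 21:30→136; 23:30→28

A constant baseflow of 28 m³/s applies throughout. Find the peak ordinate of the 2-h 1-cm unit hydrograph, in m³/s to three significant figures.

U_p ≈ 67.9 m³/s

Direct runoff: 0.0, 8.0, 33.0, 45.0, 96.0, 136.0, 122.0, 108.0, 0.0 m³/s; ΣQ_DR = 548.0 m³/s, peak = 136.0 m³/s.
Runoff depth d = ΣQ_DR·Δt / A = 548.0 × 7200 / (197 km²) = 20.03 mm.
The 1-cm UH is the DRH scaled by (10 mm)/d, so U_p = 136.0 × 10/20.03 = 67.9 m³/s.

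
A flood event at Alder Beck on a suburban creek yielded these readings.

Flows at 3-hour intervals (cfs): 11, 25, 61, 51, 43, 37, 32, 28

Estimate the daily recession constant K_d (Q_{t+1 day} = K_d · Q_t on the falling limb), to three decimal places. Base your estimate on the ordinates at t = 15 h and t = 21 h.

Between t = 15 h and t = 21 h the flow falls from 37 to 28 cfs over 2×3 h = 6 h.
Per-interval ratio K = (28/37)^(1/2) = 0.8699; K_d = K^(24/3) = 0.328.

K_d ≈ 0.328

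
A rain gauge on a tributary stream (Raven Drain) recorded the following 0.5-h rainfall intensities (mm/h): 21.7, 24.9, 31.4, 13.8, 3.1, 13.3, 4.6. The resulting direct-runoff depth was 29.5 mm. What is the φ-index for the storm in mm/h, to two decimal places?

Only the 5 blocks with intensity above φ contribute runoff: 21.7, 24.9, 31.4, 13.8, 13.3 mm/h.
Σ(I−φ)·Δt = d  ⇒  (21.7+24.9+31.4+13.8+13.3 − 5φ)·0.5 = 29.5
φ = (105.1 − 29.5/0.5) / 5 = 9.22 mm/h.

φ ≈ 9.22 mm/h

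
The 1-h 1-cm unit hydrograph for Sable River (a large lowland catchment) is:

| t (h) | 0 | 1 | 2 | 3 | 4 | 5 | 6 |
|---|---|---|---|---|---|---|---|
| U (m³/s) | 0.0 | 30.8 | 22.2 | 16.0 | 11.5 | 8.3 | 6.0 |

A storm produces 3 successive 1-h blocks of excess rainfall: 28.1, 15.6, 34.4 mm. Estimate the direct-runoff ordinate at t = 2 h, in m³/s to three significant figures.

By discrete convolution, Q_j = Σ (P_i / 10 mm) · U_{j−i}.
At t = 2 h (j=2): Q = (28.1/10)·22.2 + (15.6/10)·30.8 + (34.4/10)·0.0 = 110 m³/s.

Q ≈ 110 m³/s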